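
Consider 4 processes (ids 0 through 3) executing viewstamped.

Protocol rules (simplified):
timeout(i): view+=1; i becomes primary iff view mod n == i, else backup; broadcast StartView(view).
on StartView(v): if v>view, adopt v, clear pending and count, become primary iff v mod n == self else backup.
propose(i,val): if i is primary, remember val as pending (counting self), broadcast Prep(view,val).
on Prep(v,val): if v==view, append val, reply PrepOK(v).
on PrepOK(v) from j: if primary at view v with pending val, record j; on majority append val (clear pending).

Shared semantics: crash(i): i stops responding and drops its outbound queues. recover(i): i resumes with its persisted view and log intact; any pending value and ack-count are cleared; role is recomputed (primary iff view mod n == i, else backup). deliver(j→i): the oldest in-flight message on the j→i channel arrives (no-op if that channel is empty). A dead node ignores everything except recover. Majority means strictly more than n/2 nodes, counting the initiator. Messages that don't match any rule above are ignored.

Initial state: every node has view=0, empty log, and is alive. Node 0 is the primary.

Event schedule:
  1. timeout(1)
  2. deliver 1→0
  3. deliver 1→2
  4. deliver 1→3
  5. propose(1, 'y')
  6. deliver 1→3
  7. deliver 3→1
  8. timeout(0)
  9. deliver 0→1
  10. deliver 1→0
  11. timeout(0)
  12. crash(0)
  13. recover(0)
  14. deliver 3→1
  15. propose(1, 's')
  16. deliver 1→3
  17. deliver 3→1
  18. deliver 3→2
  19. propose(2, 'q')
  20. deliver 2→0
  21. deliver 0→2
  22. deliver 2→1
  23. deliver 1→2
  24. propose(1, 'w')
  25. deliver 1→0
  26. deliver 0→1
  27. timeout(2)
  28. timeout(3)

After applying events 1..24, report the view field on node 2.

[1] timeout(1) → N1(prim v1 [-])
[2] deliver 1→0 → N0(back v1 [-])
[3] deliver 1→2 → N2(back v1 [-])
[4] deliver 1→3 → N3(back v1 [-])
[5] propose(1,'y') → ∅
[6] deliver 1→3 → N3(back v1 [y])
[7] deliver 3→1 → ∅
[8] timeout(0) → N0(back v2 [-])
[9] deliver 0→1 → N1(back v2 [-])
[10] deliver 1→0 → ∅
[11] timeout(0) → N0(back v3 [-])
[12] crash(0) → N0(✗back v3 [-])
[13] recover(0) → N0(back v3 [-])
[14] deliver 3→1 → ∅
[15] propose(1,'s') → ∅
[16] deliver 1→3 → ∅
[17] deliver 3→1 → ∅
[18] deliver 3→2 → ∅
[19] propose(2,'q') → ∅
[20] deliver 2→0 → ∅
[21] deliver 0→2 → ∅
[22] deliver 2→1 → ∅
[23] deliver 1→2 → N2(back v1 [y])
[24] propose(1,'w') → ∅

1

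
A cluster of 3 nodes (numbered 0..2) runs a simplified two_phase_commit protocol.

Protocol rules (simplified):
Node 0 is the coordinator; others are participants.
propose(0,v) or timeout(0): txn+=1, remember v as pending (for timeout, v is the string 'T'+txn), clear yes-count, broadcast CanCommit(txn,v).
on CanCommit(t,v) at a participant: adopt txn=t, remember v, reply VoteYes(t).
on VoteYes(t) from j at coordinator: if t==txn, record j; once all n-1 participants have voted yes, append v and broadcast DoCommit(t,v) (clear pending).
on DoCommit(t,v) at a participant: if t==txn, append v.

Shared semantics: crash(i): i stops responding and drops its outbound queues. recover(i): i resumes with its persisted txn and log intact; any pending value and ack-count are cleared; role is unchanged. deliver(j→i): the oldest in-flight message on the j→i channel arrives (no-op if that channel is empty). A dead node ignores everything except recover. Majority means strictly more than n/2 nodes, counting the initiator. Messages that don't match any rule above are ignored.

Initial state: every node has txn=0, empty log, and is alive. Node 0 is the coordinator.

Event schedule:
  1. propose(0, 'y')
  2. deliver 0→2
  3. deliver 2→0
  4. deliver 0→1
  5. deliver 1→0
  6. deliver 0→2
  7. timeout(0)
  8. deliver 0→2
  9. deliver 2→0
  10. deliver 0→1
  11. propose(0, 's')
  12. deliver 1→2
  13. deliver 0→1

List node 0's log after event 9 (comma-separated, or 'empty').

[1] propose(0,'y') → N0(coor t1 [-])
[2] deliver 0→2 → N2(part t1 [-])
[3] deliver 2→0 → ∅
[4] deliver 0→1 → N1(part t1 [-])
[5] deliver 1→0 → N0(coor t1 [y])
[6] deliver 0→2 → N2(part t1 [y])
[7] timeout(0) → N0(coor t2 [y])
[8] deliver 0→2 → N2(part t2 [y])
[9] deliver 2→0 → ∅

y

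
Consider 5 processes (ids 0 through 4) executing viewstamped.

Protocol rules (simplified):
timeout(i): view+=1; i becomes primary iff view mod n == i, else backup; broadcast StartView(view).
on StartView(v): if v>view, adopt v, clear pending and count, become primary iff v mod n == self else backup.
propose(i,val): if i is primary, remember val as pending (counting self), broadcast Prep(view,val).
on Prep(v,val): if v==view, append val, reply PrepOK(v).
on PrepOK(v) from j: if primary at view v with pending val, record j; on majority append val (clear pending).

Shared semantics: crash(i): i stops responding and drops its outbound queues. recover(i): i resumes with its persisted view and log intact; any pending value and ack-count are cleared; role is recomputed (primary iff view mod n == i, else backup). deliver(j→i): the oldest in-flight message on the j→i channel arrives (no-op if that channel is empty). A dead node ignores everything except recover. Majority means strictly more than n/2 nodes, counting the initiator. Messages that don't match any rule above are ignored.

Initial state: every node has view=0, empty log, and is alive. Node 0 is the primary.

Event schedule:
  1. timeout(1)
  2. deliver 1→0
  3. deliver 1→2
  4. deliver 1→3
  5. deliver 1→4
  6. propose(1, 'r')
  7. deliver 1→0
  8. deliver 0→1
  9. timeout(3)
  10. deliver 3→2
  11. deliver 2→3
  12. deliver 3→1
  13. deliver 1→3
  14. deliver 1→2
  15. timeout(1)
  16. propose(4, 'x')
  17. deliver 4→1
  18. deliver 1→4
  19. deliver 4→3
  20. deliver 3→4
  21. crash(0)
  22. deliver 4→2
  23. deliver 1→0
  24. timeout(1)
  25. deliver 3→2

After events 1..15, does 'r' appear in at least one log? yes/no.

yes

after 1 — timeout(1): n1:prim/v1/[-]
after 2 — deliver 1→0: n0:back/v1/[-]
after 3 — deliver 1→2: n2:back/v1/[-]
after 4 — deliver 1→3: n3:back/v1/[-]
after 5 — deliver 1→4: n4:back/v1/[-]
after 6 — propose(1,'r'): ·
after 7 — deliver 1→0: n0:back/v1/[r]
after 8 — deliver 0→1: ·
after 9 — timeout(3): n3:back/v2/[-]
after 10 — deliver 3→2: n2:prim/v2/[-]
after 11 — deliver 2→3: ·
after 12 — deliver 3→1: n1:back/v2/[-]
after 13 — deliver 1→3: ·
after 14 — deliver 1→2: ·
after 15 — timeout(1): n1:back/v3/[-]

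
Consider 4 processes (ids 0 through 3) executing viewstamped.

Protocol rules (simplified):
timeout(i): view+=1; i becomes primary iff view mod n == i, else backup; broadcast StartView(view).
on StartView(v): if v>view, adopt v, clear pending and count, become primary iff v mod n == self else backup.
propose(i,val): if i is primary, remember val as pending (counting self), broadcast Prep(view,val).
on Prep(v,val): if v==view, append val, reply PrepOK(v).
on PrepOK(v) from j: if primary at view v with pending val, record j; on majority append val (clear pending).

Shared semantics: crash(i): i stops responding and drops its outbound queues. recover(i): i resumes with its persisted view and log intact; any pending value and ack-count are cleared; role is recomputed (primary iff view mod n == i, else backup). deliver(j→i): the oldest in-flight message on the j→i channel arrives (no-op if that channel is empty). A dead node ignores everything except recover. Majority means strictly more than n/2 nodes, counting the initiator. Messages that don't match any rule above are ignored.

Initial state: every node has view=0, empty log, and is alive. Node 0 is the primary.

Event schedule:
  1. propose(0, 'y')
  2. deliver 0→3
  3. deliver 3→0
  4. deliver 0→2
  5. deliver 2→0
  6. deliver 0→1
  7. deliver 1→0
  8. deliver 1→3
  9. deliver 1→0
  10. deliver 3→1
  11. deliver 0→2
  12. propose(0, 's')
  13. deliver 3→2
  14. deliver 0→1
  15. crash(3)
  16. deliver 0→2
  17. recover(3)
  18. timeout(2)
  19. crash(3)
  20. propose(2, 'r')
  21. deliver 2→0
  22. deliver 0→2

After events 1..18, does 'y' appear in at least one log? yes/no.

yes

1. propose(0,'y'):  nop
2. deliver 0→3:  <3:back v0 y>
3. deliver 3→0:  nop
4. deliver 0→2:  <2:back v0 y>
5. deliver 2→0:  <0:prim v0 y>
6. deliver 0→1:  <1:back v0 y>
7. deliver 1→0:  nop
8. deliver 1→3:  nop
9. deliver 1→0:  nop
10. deliver 3→1:  nop
11. deliver 0→2:  nop
12. propose(0,'s'):  nop
13. deliver 3→2:  nop
14. deliver 0→1:  <1:back v0 y,s>
15. crash(3):  <3:✗back v0 y>
16. deliver 0→2:  <2:back v0 y,s>
17. recover(3):  <3:back v0 y>
18. timeout(2):  <2:back v1 y,s>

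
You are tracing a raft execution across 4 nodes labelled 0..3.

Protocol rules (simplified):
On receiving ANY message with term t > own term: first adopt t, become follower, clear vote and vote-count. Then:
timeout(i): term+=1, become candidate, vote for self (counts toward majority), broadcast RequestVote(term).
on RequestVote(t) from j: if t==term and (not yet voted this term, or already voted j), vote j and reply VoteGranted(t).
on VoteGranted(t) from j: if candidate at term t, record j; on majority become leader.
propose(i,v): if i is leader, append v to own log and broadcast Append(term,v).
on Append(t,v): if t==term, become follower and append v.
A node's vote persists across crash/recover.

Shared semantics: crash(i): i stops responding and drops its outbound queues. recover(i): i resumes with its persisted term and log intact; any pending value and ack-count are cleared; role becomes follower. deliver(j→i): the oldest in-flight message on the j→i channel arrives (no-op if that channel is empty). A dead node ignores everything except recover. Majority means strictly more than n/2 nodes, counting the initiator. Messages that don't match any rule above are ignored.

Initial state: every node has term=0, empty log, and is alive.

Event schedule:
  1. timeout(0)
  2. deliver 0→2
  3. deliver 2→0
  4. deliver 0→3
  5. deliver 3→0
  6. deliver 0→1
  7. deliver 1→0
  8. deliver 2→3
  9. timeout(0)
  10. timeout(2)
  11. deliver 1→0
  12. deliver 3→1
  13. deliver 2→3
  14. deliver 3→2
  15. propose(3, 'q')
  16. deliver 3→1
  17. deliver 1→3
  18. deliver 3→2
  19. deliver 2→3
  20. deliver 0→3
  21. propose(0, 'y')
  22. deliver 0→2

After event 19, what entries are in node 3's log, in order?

empty

after 1 — timeout(0): n0:cand/t1/[-]
after 2 — deliver 0→2: n2:foll/t1/[-]
after 3 — deliver 2→0: ·
after 4 — deliver 0→3: n3:foll/t1/[-]
after 5 — deliver 3→0: n0:lead/t1/[-]
after 6 — deliver 0→1: n1:foll/t1/[-]
after 7 — deliver 1→0: ·
after 8 — deliver 2→3: ·
after 9 — timeout(0): n0:cand/t2/[-]
after 10 — timeout(2): n2:cand/t2/[-]
after 11 — deliver 1→0: ·
after 12 — deliver 3→1: ·
after 13 — deliver 2→3: n3:foll/t2/[-]
after 14 — deliver 3→2: ·
after 15 — propose(3,'q'): ·
after 16 — deliver 3→1: ·
after 17 — deliver 1→3: ·
after 18 — deliver 3→2: ·
after 19 — deliver 2→3: ·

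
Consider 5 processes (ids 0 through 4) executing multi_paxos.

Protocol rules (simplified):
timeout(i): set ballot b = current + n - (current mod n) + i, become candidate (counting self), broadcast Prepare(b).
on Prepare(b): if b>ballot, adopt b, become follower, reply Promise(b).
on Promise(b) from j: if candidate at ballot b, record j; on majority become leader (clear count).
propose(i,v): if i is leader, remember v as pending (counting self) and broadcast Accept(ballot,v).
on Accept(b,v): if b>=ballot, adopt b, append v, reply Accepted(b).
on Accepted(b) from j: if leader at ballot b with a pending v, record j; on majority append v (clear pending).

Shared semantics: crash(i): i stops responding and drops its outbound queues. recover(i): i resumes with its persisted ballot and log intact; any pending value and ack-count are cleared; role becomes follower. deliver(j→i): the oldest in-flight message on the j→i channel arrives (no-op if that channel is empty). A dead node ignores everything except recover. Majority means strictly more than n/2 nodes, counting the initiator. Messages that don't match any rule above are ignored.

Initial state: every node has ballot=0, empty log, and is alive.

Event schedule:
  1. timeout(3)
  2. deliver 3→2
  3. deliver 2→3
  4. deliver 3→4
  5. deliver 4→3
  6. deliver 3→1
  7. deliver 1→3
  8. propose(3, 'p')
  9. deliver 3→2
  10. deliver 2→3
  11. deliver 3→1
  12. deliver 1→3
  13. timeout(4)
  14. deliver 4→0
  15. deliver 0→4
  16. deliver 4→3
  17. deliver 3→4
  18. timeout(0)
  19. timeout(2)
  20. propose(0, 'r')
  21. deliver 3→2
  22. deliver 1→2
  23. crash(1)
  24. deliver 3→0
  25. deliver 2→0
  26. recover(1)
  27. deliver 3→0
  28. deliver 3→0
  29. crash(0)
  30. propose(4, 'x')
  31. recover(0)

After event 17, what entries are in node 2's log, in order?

p

1. timeout(3):  <3:cand b8 ->
2. deliver 3→2:  <2:foll b8 ->
3. deliver 2→3:  nop
4. deliver 3→4:  <4:foll b8 ->
5. deliver 4→3:  <3:lead b8 ->
6. deliver 3→1:  <1:foll b8 ->
7. deliver 1→3:  nop
8. propose(3,'p'):  nop
9. deliver 3→2:  <2:foll b8 p>
10. deliver 2→3:  nop
11. deliver 3→1:  <1:foll b8 p>
12. deliver 1→3:  <3:lead b8 p>
13. timeout(4):  <4:cand b14 ->
14. deliver 4→0:  <0:foll b14 ->
15. deliver 0→4:  nop
16. deliver 4→3:  <3:foll b14 p>
17. deliver 3→4:  nop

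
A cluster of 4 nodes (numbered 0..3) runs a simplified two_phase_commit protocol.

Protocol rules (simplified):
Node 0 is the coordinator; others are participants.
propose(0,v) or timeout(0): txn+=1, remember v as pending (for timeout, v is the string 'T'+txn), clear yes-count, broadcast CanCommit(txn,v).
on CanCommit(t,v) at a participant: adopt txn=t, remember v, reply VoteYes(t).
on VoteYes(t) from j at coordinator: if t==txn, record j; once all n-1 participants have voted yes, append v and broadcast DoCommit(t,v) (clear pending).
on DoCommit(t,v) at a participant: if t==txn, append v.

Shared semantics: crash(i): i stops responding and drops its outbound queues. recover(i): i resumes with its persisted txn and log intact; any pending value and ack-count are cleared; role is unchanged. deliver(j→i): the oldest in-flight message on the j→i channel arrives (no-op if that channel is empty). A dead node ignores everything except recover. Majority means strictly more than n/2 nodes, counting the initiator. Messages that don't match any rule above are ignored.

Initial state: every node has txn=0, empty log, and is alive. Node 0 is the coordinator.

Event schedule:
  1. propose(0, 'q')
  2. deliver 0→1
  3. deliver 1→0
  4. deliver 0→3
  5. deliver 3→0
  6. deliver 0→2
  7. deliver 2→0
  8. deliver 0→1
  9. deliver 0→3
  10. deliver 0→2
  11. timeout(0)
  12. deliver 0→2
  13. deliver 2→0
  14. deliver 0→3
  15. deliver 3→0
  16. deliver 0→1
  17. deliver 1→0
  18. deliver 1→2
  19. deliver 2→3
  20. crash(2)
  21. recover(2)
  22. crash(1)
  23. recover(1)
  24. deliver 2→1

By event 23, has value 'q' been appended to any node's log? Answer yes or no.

1. propose(0,'q'):  <0:coor t1 ->
2. deliver 0→1:  <1:part t1 ->
3. deliver 1→0:  nop
4. deliver 0→3:  <3:part t1 ->
5. deliver 3→0:  nop
6. deliver 0→2:  <2:part t1 ->
7. deliver 2→0:  <0:coor t1 q>
8. deliver 0→1:  <1:part t1 q>
9. deliver 0→3:  <3:part t1 q>
10. deliver 0→2:  <2:part t1 q>
11. timeout(0):  <0:coor t2 q>
12. deliver 0→2:  <2:part t2 q>
13. deliver 2→0:  nop
14. deliver 0→3:  <3:part t2 q>
15. deliver 3→0:  nop
16. deliver 0→1:  <1:part t2 q>
17. deliver 1→0:  <0:coor t2 q,T2>
18. deliver 1→2:  nop
19. deliver 2→3:  nop
20. crash(2):  <2:✗part t2 q>
21. recover(2):  <2:part t2 q>
22. crash(1):  <1:✗part t2 q>
23. recover(1):  <1:part t2 q>

yes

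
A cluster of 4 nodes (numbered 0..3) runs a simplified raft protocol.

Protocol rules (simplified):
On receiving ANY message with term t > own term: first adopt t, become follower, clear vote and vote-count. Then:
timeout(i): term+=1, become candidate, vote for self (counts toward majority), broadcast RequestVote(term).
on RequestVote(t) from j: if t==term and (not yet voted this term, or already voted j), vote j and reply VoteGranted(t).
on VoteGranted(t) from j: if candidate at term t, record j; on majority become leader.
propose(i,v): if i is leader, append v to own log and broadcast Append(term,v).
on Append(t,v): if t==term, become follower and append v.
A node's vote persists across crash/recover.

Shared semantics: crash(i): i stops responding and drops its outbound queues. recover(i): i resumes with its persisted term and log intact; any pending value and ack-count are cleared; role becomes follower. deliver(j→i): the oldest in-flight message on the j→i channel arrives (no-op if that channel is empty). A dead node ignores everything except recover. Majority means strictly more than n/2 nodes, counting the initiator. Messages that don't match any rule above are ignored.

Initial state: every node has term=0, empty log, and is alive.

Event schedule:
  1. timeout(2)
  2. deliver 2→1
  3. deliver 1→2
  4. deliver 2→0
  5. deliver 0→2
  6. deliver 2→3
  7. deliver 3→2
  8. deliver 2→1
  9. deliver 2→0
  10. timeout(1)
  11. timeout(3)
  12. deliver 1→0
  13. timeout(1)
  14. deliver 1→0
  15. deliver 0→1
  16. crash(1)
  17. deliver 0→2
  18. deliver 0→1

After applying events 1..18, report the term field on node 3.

2

[1] timeout(2) → N2(cand t1 [-])
[2] deliver 2→1 → N1(foll t1 [-])
[3] deliver 1→2 → ∅
[4] deliver 2→0 → N0(foll t1 [-])
[5] deliver 0→2 → N2(lead t1 [-])
[6] deliver 2→3 → N3(foll t1 [-])
[7] deliver 3→2 → ∅
[8] deliver 2→1 → ∅
[9] deliver 2→0 → ∅
[10] timeout(1) → N1(cand t2 [-])
[11] timeout(3) → N3(cand t2 [-])
[12] deliver 1→0 → N0(foll t2 [-])
[13] timeout(1) → N1(cand t3 [-])
[14] deliver 1→0 → N0(foll t3 [-])
[15] deliver 0→1 → ∅
[16] crash(1) → N1(✗cand t3 [-])
[17] deliver 0→2 → ∅
[18] deliver 0→1 → ∅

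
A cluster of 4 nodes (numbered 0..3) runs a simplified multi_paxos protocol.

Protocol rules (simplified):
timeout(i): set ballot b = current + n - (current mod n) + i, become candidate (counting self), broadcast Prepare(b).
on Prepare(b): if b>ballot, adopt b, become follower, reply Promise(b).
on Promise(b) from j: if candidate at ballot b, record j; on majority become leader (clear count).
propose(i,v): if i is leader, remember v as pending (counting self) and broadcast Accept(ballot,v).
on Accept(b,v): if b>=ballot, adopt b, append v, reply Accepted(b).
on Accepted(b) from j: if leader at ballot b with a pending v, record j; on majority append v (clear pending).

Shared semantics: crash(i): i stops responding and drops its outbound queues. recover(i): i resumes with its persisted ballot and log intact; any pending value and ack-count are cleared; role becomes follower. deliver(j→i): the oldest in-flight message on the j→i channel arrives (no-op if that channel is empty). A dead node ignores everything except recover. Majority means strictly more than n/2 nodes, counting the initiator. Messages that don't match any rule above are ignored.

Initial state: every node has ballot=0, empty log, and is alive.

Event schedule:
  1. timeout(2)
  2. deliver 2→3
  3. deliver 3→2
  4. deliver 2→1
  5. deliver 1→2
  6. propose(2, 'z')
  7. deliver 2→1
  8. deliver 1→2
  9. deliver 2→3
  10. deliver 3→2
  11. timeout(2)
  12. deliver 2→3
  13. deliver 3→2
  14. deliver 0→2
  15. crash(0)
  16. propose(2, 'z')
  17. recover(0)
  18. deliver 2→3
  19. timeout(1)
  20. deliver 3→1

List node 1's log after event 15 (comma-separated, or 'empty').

z

step 1 timeout(2): 2={cand,b=6,log=-}
step 2 deliver 2→3: 3={foll,b=6,log=-}
step 3 deliver 3→2: —
step 4 deliver 2→1: 1={foll,b=6,log=-}
step 5 deliver 1→2: 2={lead,b=6,log=-}
step 6 propose(2,'z'): —
step 7 deliver 2→1: 1={foll,b=6,log=z}
step 8 deliver 1→2: —
step 9 deliver 2→3: 3={foll,b=6,log=z}
step 10 deliver 3→2: 2={lead,b=6,log=z}
step 11 timeout(2): 2={cand,b=10,log=z}
step 12 deliver 2→3: 3={foll,b=10,log=z}
step 13 deliver 3→2: —
step 14 deliver 0→2: —
step 15 crash(0): 0={✗foll,b=0,log=-}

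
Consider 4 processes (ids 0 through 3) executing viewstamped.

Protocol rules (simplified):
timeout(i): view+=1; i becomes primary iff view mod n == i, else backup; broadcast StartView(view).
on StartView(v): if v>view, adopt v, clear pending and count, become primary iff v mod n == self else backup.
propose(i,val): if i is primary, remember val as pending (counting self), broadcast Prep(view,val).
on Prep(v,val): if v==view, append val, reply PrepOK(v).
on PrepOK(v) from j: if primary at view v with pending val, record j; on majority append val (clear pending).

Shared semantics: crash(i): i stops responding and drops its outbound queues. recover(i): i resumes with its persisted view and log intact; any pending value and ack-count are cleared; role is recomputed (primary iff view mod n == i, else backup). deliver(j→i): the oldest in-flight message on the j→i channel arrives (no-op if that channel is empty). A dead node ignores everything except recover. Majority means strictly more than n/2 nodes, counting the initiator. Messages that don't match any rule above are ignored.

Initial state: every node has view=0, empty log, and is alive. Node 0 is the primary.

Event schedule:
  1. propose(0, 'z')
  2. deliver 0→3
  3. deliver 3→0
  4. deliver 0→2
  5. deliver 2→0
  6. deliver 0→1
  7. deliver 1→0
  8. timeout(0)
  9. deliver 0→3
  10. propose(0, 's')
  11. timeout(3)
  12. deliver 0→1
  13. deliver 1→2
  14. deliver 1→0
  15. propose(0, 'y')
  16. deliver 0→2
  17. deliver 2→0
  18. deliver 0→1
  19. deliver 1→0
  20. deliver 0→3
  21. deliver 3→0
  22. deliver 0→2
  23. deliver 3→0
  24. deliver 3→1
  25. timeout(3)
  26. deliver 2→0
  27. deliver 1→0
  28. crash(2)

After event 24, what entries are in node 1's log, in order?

z

e1 propose(0,'z'): ·
e2 deliver 0→3: 3[back,v=0,z]
e3 deliver 3→0: ·
e4 deliver 0→2: 2[back,v=0,z]
e5 deliver 2→0: 0[prim,v=0,z]
e6 deliver 0→1: 1[back,v=0,z]
e7 deliver 1→0: ·
e8 timeout(0): 0[back,v=1,z]
e9 deliver 0→3: 3[back,v=1,z]
e10 propose(0,'s'): ·
e11 timeout(3): 3[back,v=2,z]
e12 deliver 0→1: 1[prim,v=1,z]
e13 deliver 1→2: ·
e14 deliver 1→0: ·
e15 propose(0,'y'): ·
e16 deliver 0→2: 2[back,v=1,z]
e17 deliver 2→0: ·
e18 deliver 0→1: ·
e19 deliver 1→0: ·
e20 deliver 0→3: ·
e21 deliver 3→0: 0[back,v=2,z]
e22 deliver 0→2: ·
e23 deliver 3→0: ·
e24 deliver 3→1: 1[back,v=2,z]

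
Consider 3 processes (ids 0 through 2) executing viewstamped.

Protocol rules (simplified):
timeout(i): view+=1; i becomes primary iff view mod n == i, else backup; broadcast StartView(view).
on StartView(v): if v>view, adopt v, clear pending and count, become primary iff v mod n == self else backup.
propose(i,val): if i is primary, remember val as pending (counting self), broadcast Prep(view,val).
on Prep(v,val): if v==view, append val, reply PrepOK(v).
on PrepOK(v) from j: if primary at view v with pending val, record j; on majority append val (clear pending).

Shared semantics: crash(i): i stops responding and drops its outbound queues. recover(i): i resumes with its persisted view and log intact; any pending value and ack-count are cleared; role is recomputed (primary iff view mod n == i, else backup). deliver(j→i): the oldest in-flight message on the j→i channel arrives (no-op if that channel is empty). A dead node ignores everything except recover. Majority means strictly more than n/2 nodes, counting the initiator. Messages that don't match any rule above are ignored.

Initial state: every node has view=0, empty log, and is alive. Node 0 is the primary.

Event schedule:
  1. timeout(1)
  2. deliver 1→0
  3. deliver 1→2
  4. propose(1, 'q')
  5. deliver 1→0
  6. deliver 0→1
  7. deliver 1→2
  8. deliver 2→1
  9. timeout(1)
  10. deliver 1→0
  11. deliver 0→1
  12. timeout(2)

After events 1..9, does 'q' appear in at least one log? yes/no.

yes

after 1 — timeout(1): n1:prim/v1/[-]
after 2 — deliver 1→0: n0:back/v1/[-]
after 3 — deliver 1→2: n2:back/v1/[-]
after 4 — propose(1,'q'): ·
after 5 — deliver 1→0: n0:back/v1/[q]
after 6 — deliver 0→1: n1:prim/v1/[q]
after 7 — deliver 1→2: n2:back/v1/[q]
after 8 — deliver 2→1: ·
after 9 — timeout(1): n1:back/v2/[q]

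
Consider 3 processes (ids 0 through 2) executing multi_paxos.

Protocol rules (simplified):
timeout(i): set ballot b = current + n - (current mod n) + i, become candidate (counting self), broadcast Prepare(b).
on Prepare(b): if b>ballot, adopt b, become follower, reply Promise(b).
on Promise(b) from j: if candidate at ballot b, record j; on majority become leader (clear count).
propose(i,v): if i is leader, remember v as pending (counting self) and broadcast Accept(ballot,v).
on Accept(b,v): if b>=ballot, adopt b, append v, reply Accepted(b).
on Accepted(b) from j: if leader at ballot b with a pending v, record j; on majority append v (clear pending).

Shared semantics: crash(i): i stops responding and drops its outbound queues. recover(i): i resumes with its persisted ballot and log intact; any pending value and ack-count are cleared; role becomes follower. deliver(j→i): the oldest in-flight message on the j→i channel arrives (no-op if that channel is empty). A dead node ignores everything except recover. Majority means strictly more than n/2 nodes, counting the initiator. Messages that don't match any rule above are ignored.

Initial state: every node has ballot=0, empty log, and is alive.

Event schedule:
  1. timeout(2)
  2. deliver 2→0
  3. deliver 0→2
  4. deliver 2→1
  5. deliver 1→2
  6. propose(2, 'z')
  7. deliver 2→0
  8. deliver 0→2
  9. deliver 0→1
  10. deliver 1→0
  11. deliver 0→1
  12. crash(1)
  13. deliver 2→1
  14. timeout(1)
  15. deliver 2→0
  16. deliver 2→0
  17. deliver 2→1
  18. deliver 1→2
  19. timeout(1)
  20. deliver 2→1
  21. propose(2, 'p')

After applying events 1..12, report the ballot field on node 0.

5

step 1 timeout(2): 2={cand,b=5,log=-}
step 2 deliver 2→0: 0={foll,b=5,log=-}
step 3 deliver 0→2: 2={lead,b=5,log=-}
step 4 deliver 2→1: 1={foll,b=5,log=-}
step 5 deliver 1→2: —
step 6 propose(2,'z'): —
step 7 deliver 2→0: 0={foll,b=5,log=z}
step 8 deliver 0→2: 2={lead,b=5,log=z}
step 9 deliver 0→1: —
step 10 deliver 1→0: —
step 11 deliver 0→1: —
step 12 crash(1): 1={✗foll,b=5,log=-}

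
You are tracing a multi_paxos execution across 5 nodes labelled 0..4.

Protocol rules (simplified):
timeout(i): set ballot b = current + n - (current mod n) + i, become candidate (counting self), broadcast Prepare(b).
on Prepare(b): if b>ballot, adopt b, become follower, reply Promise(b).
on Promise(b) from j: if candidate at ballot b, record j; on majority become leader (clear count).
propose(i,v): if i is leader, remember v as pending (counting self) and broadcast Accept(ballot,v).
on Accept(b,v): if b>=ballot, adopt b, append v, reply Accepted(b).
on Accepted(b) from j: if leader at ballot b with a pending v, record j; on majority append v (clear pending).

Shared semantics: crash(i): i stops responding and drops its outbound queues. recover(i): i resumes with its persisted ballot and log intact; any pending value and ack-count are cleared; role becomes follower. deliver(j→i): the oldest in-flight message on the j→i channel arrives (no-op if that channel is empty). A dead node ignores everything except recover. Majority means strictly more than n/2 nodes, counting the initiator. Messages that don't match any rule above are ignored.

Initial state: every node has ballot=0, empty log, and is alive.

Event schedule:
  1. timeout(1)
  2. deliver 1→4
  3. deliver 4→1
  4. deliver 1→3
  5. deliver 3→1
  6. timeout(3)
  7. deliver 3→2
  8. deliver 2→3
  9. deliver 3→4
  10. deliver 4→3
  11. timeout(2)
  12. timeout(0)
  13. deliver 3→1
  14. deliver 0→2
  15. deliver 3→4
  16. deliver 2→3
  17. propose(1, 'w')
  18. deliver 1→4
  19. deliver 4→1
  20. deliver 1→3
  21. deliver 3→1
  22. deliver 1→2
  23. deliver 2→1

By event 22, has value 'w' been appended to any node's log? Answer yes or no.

[1] timeout(1) → N1(cand b6 [-])
[2] deliver 1→4 → N4(foll b6 [-])
[3] deliver 4→1 → ∅
[4] deliver 1→3 → N3(foll b6 [-])
[5] deliver 3→1 → N1(lead b6 [-])
[6] timeout(3) → N3(cand b13 [-])
[7] deliver 3→2 → N2(foll b13 [-])
[8] deliver 2→3 → ∅
[9] deliver 3→4 → N4(foll b13 [-])
[10] deliver 4→3 → N3(lead b13 [-])
[11] timeout(2) → N2(cand b17 [-])
[12] timeout(0) → N0(cand b5 [-])
[13] deliver 3→1 → N1(foll b13 [-])
[14] deliver 0→2 → ∅
[15] deliver 3→4 → ∅
[16] deliver 2→3 → N3(foll b17 [-])
[17] propose(1,'w') → ∅
[18] deliver 1→4 → ∅
[19] deliver 4→1 → ∅
[20] deliver 1→3 → ∅
[21] deliver 3→1 → ∅
[22] deliver 1→2 → ∅

no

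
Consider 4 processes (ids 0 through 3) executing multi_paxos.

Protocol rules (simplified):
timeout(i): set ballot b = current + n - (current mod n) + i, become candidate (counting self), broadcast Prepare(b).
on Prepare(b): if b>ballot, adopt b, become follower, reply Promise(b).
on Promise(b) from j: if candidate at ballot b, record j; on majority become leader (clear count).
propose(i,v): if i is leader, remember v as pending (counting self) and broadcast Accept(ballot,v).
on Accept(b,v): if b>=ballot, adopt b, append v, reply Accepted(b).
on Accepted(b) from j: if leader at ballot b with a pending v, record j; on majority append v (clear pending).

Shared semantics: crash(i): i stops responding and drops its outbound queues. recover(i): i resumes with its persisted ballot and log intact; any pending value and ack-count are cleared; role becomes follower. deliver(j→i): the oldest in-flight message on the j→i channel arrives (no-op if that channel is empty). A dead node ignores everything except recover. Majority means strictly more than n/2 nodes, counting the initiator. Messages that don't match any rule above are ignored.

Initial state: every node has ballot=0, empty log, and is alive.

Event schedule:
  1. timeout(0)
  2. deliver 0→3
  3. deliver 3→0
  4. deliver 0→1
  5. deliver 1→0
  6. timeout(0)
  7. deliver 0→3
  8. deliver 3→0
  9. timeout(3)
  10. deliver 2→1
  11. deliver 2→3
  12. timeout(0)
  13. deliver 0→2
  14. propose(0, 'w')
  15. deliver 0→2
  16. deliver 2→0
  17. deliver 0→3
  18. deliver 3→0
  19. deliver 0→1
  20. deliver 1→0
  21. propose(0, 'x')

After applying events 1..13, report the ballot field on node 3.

15

1. timeout(0):  <0:cand b4 ->
2. deliver 0→3:  <3:foll b4 ->
3. deliver 3→0:  nop
4. deliver 0→1:  <1:foll b4 ->
5. deliver 1→0:  <0:lead b4 ->
6. timeout(0):  <0:cand b8 ->
7. deliver 0→3:  <3:foll b8 ->
8. deliver 3→0:  nop
9. timeout(3):  <3:cand b15 ->
10. deliver 2→1:  nop
11. deliver 2→3:  nop
12. timeout(0):  <0:cand b12 ->
13. deliver 0→2:  <2:foll b4 ->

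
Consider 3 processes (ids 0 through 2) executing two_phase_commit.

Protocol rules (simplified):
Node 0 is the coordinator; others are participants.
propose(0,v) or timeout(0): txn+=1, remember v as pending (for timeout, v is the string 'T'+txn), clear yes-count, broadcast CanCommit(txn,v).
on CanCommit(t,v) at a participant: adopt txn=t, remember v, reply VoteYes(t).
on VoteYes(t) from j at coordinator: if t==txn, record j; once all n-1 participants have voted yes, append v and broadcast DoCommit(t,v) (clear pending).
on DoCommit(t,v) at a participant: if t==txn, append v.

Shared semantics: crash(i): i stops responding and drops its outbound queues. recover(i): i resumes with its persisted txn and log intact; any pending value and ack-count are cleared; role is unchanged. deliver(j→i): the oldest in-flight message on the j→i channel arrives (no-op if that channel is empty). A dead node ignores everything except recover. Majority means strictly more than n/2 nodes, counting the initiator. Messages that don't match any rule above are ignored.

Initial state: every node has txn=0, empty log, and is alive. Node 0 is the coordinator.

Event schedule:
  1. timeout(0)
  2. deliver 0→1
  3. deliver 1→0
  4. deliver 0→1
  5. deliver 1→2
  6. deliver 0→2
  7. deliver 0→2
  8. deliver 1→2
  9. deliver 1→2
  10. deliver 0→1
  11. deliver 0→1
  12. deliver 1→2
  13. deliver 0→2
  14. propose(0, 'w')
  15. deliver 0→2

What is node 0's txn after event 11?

1. timeout(0):  <0:coor t1 ->
2. deliver 0→1:  <1:part t1 ->
3. deliver 1→0:  nop
4. deliver 0→1:  nop
5. deliver 1→2:  nop
6. deliver 0→2:  <2:part t1 ->
7. deliver 0→2:  nop
8. deliver 1→2:  nop
9. deliver 1→2:  nop
10. deliver 0→1:  nop
11. deliver 0→1:  nop

1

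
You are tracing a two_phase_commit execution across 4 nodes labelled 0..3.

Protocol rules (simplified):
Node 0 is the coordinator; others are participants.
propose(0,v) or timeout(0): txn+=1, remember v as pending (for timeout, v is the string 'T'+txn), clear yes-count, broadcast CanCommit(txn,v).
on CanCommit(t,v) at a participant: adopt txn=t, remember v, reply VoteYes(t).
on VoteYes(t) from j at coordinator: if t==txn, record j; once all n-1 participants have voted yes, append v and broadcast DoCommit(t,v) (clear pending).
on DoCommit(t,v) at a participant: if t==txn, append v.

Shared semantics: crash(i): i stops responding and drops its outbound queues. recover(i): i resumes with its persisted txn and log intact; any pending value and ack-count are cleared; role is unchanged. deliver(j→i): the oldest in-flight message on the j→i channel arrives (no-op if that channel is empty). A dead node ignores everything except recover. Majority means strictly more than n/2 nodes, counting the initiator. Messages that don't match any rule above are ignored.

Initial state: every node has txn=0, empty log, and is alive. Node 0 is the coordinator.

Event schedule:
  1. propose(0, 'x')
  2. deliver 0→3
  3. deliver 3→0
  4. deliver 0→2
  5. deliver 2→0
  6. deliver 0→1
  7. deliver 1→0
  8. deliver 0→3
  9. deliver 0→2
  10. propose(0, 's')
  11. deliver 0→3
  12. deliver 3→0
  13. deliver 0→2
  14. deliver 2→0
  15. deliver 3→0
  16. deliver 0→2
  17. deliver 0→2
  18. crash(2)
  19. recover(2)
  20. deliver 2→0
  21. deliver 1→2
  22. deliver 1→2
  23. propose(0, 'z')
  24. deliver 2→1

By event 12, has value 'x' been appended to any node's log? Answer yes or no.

yes

1. propose(0,'x'):  <0:coor t1 ->
2. deliver 0→3:  <3:part t1 ->
3. deliver 3→0:  nop
4. deliver 0→2:  <2:part t1 ->
5. deliver 2→0:  nop
6. deliver 0→1:  <1:part t1 ->
7. deliver 1→0:  <0:coor t1 x>
8. deliver 0→3:  <3:part t1 x>
9. deliver 0→2:  <2:part t1 x>
10. propose(0,'s'):  <0:coor t2 x>
11. deliver 0→3:  <3:part t2 x>
12. deliver 3→0:  nop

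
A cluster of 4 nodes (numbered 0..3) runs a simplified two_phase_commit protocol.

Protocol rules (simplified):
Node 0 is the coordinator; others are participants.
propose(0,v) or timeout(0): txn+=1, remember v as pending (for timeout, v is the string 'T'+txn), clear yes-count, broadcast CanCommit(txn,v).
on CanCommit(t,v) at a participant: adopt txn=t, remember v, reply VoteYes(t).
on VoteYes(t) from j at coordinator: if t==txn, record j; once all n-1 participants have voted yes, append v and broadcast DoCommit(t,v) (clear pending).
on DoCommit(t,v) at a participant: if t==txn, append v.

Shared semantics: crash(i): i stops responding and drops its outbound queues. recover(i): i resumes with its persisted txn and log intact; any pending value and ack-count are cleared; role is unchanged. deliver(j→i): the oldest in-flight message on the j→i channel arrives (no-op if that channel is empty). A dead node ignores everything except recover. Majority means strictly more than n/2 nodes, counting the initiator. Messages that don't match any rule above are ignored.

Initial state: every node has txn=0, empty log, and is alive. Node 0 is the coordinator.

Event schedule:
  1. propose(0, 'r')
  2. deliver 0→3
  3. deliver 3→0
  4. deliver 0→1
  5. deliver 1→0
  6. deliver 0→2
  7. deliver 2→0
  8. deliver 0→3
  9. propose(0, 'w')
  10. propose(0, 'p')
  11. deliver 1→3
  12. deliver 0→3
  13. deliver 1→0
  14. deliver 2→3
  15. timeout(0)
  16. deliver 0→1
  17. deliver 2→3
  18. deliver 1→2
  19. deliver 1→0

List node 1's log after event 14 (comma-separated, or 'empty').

step 1 propose(0,'r'): 0={coor,t=1,log=-}
step 2 deliver 0→3: 3={part,t=1,log=-}
step 3 deliver 3→0: —
step 4 deliver 0→1: 1={part,t=1,log=-}
step 5 deliver 1→0: —
step 6 deliver 0→2: 2={part,t=1,log=-}
step 7 deliver 2→0: 0={coor,t=1,log=r}
step 8 deliver 0→3: 3={part,t=1,log=r}
step 9 propose(0,'w'): 0={coor,t=2,log=r}
step 10 propose(0,'p'): 0={coor,t=3,log=r}
step 11 deliver 1→3: —
step 12 deliver 0→3: 3={part,t=2,log=r}
step 13 deliver 1→0: —
step 14 deliver 2→3: —

empty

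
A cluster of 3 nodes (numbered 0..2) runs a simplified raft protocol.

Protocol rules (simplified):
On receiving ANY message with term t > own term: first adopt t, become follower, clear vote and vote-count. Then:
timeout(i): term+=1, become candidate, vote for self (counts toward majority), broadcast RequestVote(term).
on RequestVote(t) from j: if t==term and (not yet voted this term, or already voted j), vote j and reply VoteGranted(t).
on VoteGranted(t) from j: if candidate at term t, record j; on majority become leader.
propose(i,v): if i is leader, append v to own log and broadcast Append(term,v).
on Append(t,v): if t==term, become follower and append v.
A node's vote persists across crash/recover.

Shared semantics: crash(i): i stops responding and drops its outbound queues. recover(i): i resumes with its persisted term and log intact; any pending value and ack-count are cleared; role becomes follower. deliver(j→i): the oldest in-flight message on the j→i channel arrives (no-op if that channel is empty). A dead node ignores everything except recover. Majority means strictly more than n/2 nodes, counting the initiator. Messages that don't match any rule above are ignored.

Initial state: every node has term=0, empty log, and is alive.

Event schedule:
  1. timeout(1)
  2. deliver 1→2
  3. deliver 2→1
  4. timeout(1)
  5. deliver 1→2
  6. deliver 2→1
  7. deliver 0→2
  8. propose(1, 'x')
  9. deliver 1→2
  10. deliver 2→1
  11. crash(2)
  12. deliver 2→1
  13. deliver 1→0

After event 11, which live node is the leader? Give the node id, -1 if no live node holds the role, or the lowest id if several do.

e1 timeout(1): 1[cand,t=1,-]
e2 deliver 1→2: 2[foll,t=1,-]
e3 deliver 2→1: 1[lead,t=1,-]
e4 timeout(1): 1[cand,t=2,-]
e5 deliver 1→2: 2[foll,t=2,-]
e6 deliver 2→1: 1[lead,t=2,-]
e7 deliver 0→2: ·
e8 propose(1,'x'): 1[lead,t=2,x]
e9 deliver 1→2: 2[foll,t=2,x]
e10 deliver 2→1: ·
e11 crash(2): 2[✗foll,t=2,x]

1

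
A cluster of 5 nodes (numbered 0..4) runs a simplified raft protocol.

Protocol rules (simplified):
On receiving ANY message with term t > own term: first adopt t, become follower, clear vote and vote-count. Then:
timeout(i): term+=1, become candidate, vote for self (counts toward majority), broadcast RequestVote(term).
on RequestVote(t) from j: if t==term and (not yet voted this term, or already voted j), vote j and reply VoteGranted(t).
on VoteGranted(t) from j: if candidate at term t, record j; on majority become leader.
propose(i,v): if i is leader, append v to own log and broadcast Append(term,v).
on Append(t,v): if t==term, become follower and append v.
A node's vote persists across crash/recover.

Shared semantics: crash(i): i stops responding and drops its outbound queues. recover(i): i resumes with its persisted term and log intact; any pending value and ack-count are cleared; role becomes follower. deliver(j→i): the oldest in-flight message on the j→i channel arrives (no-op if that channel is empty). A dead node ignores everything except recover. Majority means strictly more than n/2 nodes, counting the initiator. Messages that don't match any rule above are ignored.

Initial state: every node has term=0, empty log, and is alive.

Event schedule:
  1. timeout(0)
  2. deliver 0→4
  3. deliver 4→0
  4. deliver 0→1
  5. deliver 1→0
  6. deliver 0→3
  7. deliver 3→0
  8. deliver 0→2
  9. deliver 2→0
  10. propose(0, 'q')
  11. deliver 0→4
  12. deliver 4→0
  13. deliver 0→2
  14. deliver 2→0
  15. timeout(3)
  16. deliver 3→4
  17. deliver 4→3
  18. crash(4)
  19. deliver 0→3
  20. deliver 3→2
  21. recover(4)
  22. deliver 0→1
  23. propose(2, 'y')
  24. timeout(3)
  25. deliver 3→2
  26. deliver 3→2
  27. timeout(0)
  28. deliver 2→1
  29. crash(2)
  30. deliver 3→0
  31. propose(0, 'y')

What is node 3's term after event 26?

3

1. timeout(0):  <0:cand t1 ->
2. deliver 0→4:  <4:foll t1 ->
3. deliver 4→0:  nop
4. deliver 0→1:  <1:foll t1 ->
5. deliver 1→0:  <0:lead t1 ->
6. deliver 0→3:  <3:foll t1 ->
7. deliver 3→0:  nop
8. deliver 0→2:  <2:foll t1 ->
9. deliver 2→0:  nop
10. propose(0,'q'):  <0:lead t1 q>
11. deliver 0→4:  <4:foll t1 q>
12. deliver 4→0:  nop
13. deliver 0→2:  <2:foll t1 q>
14. deliver 2→0:  nop
15. timeout(3):  <3:cand t2 ->
16. deliver 3→4:  <4:foll t2 q>
17. deliver 4→3:  nop
18. crash(4):  <4:✗foll t2 q>
19. deliver 0→3:  nop
20. deliver 3→2:  <2:foll t2 q>
21. recover(4):  <4:foll t2 q>
22. deliver 0→1:  <1:foll t1 q>
23. propose(2,'y'):  nop
24. timeout(3):  <3:cand t3 ->
25. deliver 3→2:  <2:foll t3 q>
26. deliver 3→2:  nop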